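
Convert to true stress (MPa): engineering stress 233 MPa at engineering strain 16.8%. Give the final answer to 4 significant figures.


sigma_true = sigma_eng * (1 + epsilon_eng)
sigma_true = 233 * (1 + 0.168)
sigma_true = 272.1 MPa


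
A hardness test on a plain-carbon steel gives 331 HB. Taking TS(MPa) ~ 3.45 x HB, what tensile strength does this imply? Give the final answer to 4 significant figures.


TS (MPa) = 3.45 * HB
TS = 3.45 * 331
TS = 1142 MPa


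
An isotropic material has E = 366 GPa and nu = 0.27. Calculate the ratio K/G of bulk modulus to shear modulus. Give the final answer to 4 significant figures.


G = E / (2*(1+nu))
G = 366 / (2*(1+0.27)) = 144.094 GPa
K = E / (3*(1-2*nu))
K = 366 / (3*(1-2*0.27)) = 265.217 GPa
K/G = 265.217 / 144.094 = 1.841


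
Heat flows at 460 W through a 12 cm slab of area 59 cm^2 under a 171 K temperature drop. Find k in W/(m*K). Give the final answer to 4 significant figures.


k = Q*L / (A*dT)
L = 0.12 m, A = 5.9e-03 m^2
k = 460 * 0.12 / (5.9e-03 * 171)
k = 54.71 W/(m*K)


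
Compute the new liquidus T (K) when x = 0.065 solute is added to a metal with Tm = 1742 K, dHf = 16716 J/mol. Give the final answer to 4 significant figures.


dT = R*Tm^2*x / dHf
dT = 8.314 * 1742^2 * 0.065 / 16716
dT = 98.1041 K
T_new = 1742 - 98.1041 = 1644 K


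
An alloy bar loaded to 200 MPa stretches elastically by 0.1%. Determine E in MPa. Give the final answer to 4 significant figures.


E = sigma / epsilon
epsilon = 0.1% = 1e-03
E = 200 / 1e-03
E = 200000 MPa


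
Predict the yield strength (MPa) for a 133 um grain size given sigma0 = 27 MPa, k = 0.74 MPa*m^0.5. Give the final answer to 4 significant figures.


sigma_y = sigma0 + k / sqrt(d)
d = 133 um = 1.33e-04 m
sigma_y = 27 + 0.74 / sqrt(1.33e-04)
sigma_y = 91.17 MPa


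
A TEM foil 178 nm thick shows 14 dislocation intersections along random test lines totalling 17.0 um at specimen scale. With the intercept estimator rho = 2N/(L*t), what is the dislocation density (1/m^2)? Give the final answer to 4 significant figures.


rho = 2N / (L * t)
L = 17.0 um = 1.7e-05 m, t = 178 nm = 1.78e-07 m
rho = 2 * 14 / (1.7e-05 * 1.78e-07)
rho = 9.253e+12 1/m^2


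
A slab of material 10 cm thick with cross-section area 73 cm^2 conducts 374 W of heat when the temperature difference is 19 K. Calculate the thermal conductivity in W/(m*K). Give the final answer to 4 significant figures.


k = Q*L / (A*dT)
L = 0.1 m, A = 7.3e-03 m^2
k = 374 * 0.1 / (7.3e-03 * 19)
k = 269.6 W/(m*K)


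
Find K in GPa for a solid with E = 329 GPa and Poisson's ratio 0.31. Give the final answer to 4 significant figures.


K = E / (3*(1-2*nu))
K = 329 / (3*(1-2*0.31))
K = 288.6 GPa


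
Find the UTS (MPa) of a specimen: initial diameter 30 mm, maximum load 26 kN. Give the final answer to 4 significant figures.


A0 = pi*(d/2)^2 = pi*(30/2)^2 = 706.858 mm^2
UTS = F_max / A0 = 26*1000 / 706.858
UTS = 36.78 MPa


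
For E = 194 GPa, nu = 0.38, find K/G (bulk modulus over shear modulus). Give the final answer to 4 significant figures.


G = E / (2*(1+nu))
G = 194 / (2*(1+0.38)) = 70.2899 GPa
K = E / (3*(1-2*nu))
K = 194 / (3*(1-2*0.38)) = 269.444 GPa
K/G = 269.444 / 70.2899 = 3.833


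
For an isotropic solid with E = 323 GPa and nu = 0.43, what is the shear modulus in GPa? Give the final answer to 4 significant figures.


G = E / (2*(1+nu))
G = 323 / (2*(1+0.43))
G = 112.9 GPa


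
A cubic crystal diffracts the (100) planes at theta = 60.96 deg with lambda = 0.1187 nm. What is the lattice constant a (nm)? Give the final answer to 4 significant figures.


d = lambda / (2*sin(theta))
d = 0.1187 / (2*sin(60.96 deg))
d = 0.0678844 nm
a = d * sqrt(h^2+k^2+l^2) = 0.0678844 * sqrt(1)
a = 0.06788 nm


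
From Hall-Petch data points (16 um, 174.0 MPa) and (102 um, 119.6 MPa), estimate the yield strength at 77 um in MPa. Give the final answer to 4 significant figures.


sigma_y = sigma0 + k / sqrt(d)
1/sqrt(d1) = 1/sqrt(1.6e-05) = 250;  1/sqrt(d2) = 99.0148
k = (sigma1 - sigma2) / (1/sqrt(d1) - 1/sqrt(d2)) = (174.0 - 119.6) / (250 - 99.0148) = 0.3603 MPa*m^0.5
sigma0 = sigma1 - k/sqrt(d1) = 174.0 - 0.3603*250 = 83.925 MPa
sigma_y(d3) = 83.925 + 0.3603 / sqrt(7.7e-05) = 125 MPa


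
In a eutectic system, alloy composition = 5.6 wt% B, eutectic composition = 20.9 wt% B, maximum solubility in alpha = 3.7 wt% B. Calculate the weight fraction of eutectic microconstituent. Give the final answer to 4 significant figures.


f_primary = (C_e - C0) / (C_e - C_alpha_max)
f_primary = (20.9 - 5.6) / (20.9 - 3.7)
f_primary = 0.889535
f_eutectic = 1 - 0.889535 = 0.1105


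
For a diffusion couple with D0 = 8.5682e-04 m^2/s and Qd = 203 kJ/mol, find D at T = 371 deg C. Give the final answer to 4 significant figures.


D = D0 * exp(-Qd / (R*T))
T = 644.15 K
D = 8.5682e-04 * exp(-203e3 / (8.314 * 644.15))
D = 2.957e-20 m^2/s


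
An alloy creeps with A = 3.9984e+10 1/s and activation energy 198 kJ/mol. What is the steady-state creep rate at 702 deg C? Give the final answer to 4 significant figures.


rate = A * exp(-Q / (R*T))
T = 702 + 273.15 = 975.15 K
rate = 3.9984e+10 * exp(-198e3 / (8.314 * 975.15))
rate = 0.9897 1/s


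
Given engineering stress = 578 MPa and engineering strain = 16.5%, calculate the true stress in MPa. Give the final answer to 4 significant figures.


sigma_true = sigma_eng * (1 + epsilon_eng)
sigma_true = 578 * (1 + 0.165)
sigma_true = 673.4 MPa


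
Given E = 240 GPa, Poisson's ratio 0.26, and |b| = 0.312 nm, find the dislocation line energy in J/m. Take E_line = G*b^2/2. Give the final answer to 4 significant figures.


Step 1: G = E / (2*(1+nu))
G = 240 / (2*(1+0.26)) = 95.2381 GPa = 9.52381e+10 Pa
Step 2: E_line = G*b^2/2
b = 0.312 nm = 3.12e-10 m
E_line = 0.5 * 9.52381e+10 * (3.12e-10)^2 = 4.635e-09 J/m


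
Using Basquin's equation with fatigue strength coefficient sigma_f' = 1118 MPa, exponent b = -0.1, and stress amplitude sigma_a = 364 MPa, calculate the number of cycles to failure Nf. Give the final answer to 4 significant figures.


sigma_a = sigma_f' * (2*Nf)^b
2*Nf = (sigma_a / sigma_f')^(1/b)
2*Nf = (364 / 1118)^(1/-0.1)
2*Nf = 74714.4
Nf = 37360 cycles


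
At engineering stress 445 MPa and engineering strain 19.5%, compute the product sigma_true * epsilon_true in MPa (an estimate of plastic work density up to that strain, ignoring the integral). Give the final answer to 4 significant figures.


sigma_true = sigma_eng * (1 + epsilon_eng)
sigma_true = 445 * (1 + 0.195) = 531.775 MPa
epsilon_true = ln(1 + epsilon_eng)
epsilon_true = ln(1 + 0.195) = 0.178146
sigma_true * epsilon_true = 531.775 * 0.178146 = 94.73 MPa


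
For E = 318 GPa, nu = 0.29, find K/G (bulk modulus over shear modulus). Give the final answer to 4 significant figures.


G = E / (2*(1+nu))
G = 318 / (2*(1+0.29)) = 123.256 GPa
K = E / (3*(1-2*nu))
K = 318 / (3*(1-2*0.29)) = 252.381 GPa
K/G = 252.381 / 123.256 = 2.048


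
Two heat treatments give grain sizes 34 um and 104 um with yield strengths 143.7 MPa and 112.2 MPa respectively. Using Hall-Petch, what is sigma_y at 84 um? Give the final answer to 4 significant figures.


sigma_y = sigma0 + k / sqrt(d)
1/sqrt(d1) = 1/sqrt(3.4e-05) = 171.499;  1/sqrt(d2) = 98.0581
k = (sigma1 - sigma2) / (1/sqrt(d1) - 1/sqrt(d2)) = (143.7 - 112.2) / (171.499 - 98.0581) = 0.428919 MPa*m^0.5
sigma0 = sigma1 - k/sqrt(d1) = 143.7 - 0.428919*171.499 = 70.1411 MPa
sigma_y(d3) = 70.1411 + 0.428919 / sqrt(8.4e-05) = 116.9 MPa


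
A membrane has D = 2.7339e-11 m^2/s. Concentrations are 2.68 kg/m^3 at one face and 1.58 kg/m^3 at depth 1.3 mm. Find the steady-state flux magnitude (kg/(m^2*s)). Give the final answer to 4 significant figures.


J = -D * (dC/dx) = D * (C1 - C2) / dx
J = 2.7339e-11 * (2.68 - 1.58) / 1.3e-03
J = 2.313e-08 kg/(m^2*s)


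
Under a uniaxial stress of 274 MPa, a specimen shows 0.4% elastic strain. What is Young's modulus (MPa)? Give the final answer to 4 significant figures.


E = sigma / epsilon
epsilon = 0.4% = 4e-03
E = 274 / 4e-03
E = 68500 MPa


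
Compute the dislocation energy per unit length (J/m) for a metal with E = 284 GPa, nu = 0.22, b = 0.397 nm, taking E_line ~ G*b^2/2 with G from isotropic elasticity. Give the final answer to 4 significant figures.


Step 1: G = E / (2*(1+nu))
G = 284 / (2*(1+0.22)) = 116.393 GPa = 1.16393e+11 Pa
Step 2: E_line = G*b^2/2
b = 0.397 nm = 3.97e-10 m
E_line = 0.5 * 1.16393e+11 * (3.97e-10)^2 = 9.172e-09 J/m


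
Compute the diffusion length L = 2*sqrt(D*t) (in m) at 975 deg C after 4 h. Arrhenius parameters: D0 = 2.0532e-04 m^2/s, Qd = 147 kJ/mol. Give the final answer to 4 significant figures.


Step 1: D = D0 * exp(-Qd/(R*T))
T = 1248.15 K
D = 2.0532e-04 * exp(-147e3 / (8.314 * 1248.15)) = 1.44647e-10 m^2/s
Step 2: L = 2*sqrt(D*t)
t = 4 h = 14400 s
L = 2*sqrt(1.44647e-10 * 14400) = 2.886e-03 m


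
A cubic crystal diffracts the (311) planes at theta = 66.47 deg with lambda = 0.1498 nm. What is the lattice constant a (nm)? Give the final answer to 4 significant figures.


d = lambda / (2*sin(theta))
d = 0.1498 / (2*sin(66.47 deg))
d = 0.0816926 nm
a = d * sqrt(h^2+k^2+l^2) = 0.0816926 * sqrt(11)
a = 0.2709 nm


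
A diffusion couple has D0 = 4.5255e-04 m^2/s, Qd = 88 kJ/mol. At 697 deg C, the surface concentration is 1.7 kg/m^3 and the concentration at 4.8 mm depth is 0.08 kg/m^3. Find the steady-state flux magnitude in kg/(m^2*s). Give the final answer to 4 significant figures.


Step 1: D = D0 * exp(-Qd/(R*T))
T = 697 + 273.15 = 970.15 K
D = 4.5255e-04 * exp(-88e3 / (8.314 * 970.15)) = 8.26828e-09 m^2/s
Step 2: J = D * (C1 - C2) / dx
J = 8.26828e-09 * (1.7 - 0.08) / 4.8e-03
J = 2.791e-06 kg/(m^2*s)


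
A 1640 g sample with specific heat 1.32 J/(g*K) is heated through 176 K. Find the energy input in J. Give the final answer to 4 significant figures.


Q = m * cp * dT
Q = 1640 * 1.32 * 176
Q = 381000 J


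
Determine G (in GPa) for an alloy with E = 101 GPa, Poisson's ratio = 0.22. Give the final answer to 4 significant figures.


G = E / (2*(1+nu))
G = 101 / (2*(1+0.22))
G = 41.39 GPa


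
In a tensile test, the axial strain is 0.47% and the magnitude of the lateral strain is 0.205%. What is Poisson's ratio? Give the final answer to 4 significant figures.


nu = -epsilon_lat / epsilon_axial
Lateral strain is contraction (negative), so using magnitudes:
nu = 0.205 / 0.47
nu = 0.4362


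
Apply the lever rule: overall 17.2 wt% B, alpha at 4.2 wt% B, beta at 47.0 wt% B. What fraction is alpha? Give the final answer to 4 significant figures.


f_alpha = (C_beta - C0) / (C_beta - C_alpha)
f_alpha = (47.0 - 17.2) / (47.0 - 4.2)
f_alpha = 0.6963


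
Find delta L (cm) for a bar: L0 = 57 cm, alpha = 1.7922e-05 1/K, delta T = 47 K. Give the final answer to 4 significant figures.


dL = L0 * alpha * dT
dL = 57 * 1.7922e-05 * 47
dL = 0.04801 cm


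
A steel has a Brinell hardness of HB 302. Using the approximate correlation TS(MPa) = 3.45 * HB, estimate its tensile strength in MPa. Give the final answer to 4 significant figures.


TS (MPa) = 3.45 * HB
TS = 3.45 * 302
TS = 1042 MPa


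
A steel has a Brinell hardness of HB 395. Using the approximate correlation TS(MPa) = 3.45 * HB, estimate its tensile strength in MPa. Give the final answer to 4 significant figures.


TS (MPa) = 3.45 * HB
TS = 3.45 * 395
TS = 1363 MPa


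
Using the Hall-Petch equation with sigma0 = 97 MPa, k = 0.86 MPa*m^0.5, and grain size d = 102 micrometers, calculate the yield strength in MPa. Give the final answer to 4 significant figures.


sigma_y = sigma0 + k / sqrt(d)
d = 102 um = 1.02e-04 m
sigma_y = 97 + 0.86 / sqrt(1.02e-04)
sigma_y = 182.2 MPa


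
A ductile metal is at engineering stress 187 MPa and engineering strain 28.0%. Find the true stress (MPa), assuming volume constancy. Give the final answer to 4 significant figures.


sigma_true = sigma_eng * (1 + epsilon_eng)
sigma_true = 187 * (1 + 0.28)
sigma_true = 239.4 MPa


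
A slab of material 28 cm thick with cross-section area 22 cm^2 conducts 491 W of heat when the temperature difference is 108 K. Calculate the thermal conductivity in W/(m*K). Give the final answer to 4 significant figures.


k = Q*L / (A*dT)
L = 0.28 m, A = 2.2e-03 m^2
k = 491 * 0.28 / (2.2e-03 * 108)
k = 578.6 W/(m*K)


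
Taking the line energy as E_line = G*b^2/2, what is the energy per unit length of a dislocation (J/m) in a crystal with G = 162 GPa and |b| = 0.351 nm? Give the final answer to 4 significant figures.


E = G*b^2/2
b = 0.351 nm = 3.51e-10 m
G = 162 GPa = 1.62e+11 Pa
E = 0.5 * 1.62e+11 * (3.51e-10)^2
E = 9.979e-09 J/m


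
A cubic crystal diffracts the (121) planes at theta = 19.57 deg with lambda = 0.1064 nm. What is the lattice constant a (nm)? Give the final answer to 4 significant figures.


d = lambda / (2*sin(theta))
d = 0.1064 / (2*sin(19.57 deg))
d = 0.158826 nm
a = d * sqrt(h^2+k^2+l^2) = 0.158826 * sqrt(6)
a = 0.389 nm


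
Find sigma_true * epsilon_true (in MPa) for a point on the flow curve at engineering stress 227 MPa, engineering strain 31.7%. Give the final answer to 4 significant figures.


sigma_true = sigma_eng * (1 + epsilon_eng)
sigma_true = 227 * (1 + 0.317) = 298.959 MPa
epsilon_true = ln(1 + epsilon_eng)
epsilon_true = ln(1 + 0.317) = 0.275356
sigma_true * epsilon_true = 298.959 * 0.275356 = 82.32 MPa


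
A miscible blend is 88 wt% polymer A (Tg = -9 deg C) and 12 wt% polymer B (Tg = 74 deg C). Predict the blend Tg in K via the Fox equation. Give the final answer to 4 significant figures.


1/Tg = w1/Tg1 + w2/Tg2 (in Kelvin)
Tg1 = 264.15 K, Tg2 = 347.15 K
1/Tg = 0.88/264.15 + 0.12/347.15
Tg = 272 K


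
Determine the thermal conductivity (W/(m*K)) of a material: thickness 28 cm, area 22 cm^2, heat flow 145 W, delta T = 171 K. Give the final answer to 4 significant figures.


k = Q*L / (A*dT)
L = 0.28 m, A = 2.2e-03 m^2
k = 145 * 0.28 / (2.2e-03 * 171)
k = 107.9 W/(m*K)


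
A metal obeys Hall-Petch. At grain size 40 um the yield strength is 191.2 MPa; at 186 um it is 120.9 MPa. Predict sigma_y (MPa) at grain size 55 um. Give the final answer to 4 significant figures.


sigma_y = sigma0 + k / sqrt(d)
1/sqrt(d1) = 1/sqrt(4e-05) = 158.114;  1/sqrt(d2) = 73.3236
k = (sigma1 - sigma2) / (1/sqrt(d1) - 1/sqrt(d2)) = (191.2 - 120.9) / (158.114 - 73.3236) = 0.829104 MPa*m^0.5
sigma0 = sigma1 - k/sqrt(d1) = 191.2 - 0.829104*158.114 = 60.1071 MPa
sigma_y(d3) = 60.1071 + 0.829104 / sqrt(5.5e-05) = 171.9 MPa


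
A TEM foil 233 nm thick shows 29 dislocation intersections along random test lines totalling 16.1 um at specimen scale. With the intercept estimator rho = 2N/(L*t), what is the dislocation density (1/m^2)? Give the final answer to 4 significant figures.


rho = 2N / (L * t)
L = 16.1 um = 1.61e-05 m, t = 233 nm = 2.33e-07 m
rho = 2 * 29 / (1.61e-05 * 2.33e-07)
rho = 1.546e+13 1/m^2


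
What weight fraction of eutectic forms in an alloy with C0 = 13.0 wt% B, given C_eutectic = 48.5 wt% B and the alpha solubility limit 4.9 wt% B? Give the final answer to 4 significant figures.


f_primary = (C_e - C0) / (C_e - C_alpha_max)
f_primary = (48.5 - 13.0) / (48.5 - 4.9)
f_primary = 0.81422
f_eutectic = 1 - 0.81422 = 0.1858


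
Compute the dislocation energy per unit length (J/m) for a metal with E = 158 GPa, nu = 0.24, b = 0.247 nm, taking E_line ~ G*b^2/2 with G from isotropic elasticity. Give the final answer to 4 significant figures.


Step 1: G = E / (2*(1+nu))
G = 158 / (2*(1+0.24)) = 63.7097 GPa = 6.37097e+10 Pa
Step 2: E_line = G*b^2/2
b = 0.247 nm = 2.47e-10 m
E_line = 0.5 * 6.37097e+10 * (2.47e-10)^2 = 1.943e-09 J/m


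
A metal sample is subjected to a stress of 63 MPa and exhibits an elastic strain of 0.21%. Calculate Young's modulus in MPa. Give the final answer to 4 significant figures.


E = sigma / epsilon
epsilon = 0.21% = 2.1e-03
E = 63 / 2.1e-03
E = 30000 MPa


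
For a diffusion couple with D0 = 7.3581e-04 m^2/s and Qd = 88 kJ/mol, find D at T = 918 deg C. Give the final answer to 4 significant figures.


D = D0 * exp(-Qd / (R*T))
T = 1191.15 K
D = 7.3581e-04 * exp(-88e3 / (8.314 * 1191.15))
D = 1.018e-07 m^2/s


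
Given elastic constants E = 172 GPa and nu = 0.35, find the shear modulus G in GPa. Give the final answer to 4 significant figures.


G = E / (2*(1+nu))
G = 172 / (2*(1+0.35))
G = 63.7 GPa


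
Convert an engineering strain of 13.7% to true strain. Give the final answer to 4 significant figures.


epsilon_true = ln(1 + epsilon_eng)
epsilon_true = ln(1 + 0.137)
epsilon_true = 0.1284


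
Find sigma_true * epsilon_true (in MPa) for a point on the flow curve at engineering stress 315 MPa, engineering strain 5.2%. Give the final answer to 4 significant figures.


sigma_true = sigma_eng * (1 + epsilon_eng)
sigma_true = 315 * (1 + 0.052) = 331.38 MPa
epsilon_true = ln(1 + epsilon_eng)
epsilon_true = ln(1 + 0.052) = 0.0506931
sigma_true * epsilon_true = 331.38 * 0.0506931 = 16.8 MPa


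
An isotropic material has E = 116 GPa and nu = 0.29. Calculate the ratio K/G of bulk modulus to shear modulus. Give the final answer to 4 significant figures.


G = E / (2*(1+nu))
G = 116 / (2*(1+0.29)) = 44.9612 GPa
K = E / (3*(1-2*nu))
K = 116 / (3*(1-2*0.29)) = 92.0635 GPa
K/G = 92.0635 / 44.9612 = 2.048


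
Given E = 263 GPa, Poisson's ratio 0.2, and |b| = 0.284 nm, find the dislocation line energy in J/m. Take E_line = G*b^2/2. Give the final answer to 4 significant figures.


Step 1: G = E / (2*(1+nu))
G = 263 / (2*(1+0.2)) = 109.583 GPa = 1.09583e+11 Pa
Step 2: E_line = G*b^2/2
b = 0.284 nm = 2.84e-10 m
E_line = 0.5 * 1.09583e+11 * (2.84e-10)^2 = 4.419e-09 J/m


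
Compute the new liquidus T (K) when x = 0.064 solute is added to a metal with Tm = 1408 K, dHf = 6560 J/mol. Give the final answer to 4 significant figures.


dT = R*Tm^2*x / dHf
dT = 8.314 * 1408^2 * 0.064 / 6560
dT = 160.802 K
T_new = 1408 - 160.802 = 1247 K


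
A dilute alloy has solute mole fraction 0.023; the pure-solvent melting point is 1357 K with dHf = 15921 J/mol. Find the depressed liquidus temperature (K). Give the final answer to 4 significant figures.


dT = R*Tm^2*x / dHf
dT = 8.314 * 1357^2 * 0.023 / 15921
dT = 22.1171 K
T_new = 1357 - 22.1171 = 1335 K


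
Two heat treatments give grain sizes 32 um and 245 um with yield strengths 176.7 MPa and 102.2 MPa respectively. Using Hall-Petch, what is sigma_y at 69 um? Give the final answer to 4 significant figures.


sigma_y = sigma0 + k / sqrt(d)
1/sqrt(d1) = 1/sqrt(3.2e-05) = 176.777;  1/sqrt(d2) = 63.8877
k = (sigma1 - sigma2) / (1/sqrt(d1) - 1/sqrt(d2)) = (176.7 - 102.2) / (176.777 - 63.8877) = 0.65994 MPa*m^0.5
sigma0 = sigma1 - k/sqrt(d1) = 176.7 - 0.65994*176.777 = 60.038 MPa
sigma_y(d3) = 60.038 + 0.65994 / sqrt(6.9e-05) = 139.5 MPa


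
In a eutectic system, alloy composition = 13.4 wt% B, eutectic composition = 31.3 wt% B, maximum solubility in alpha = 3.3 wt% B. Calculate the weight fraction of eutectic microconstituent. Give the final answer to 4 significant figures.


f_primary = (C_e - C0) / (C_e - C_alpha_max)
f_primary = (31.3 - 13.4) / (31.3 - 3.3)
f_primary = 0.639286
f_eutectic = 1 - 0.639286 = 0.3607


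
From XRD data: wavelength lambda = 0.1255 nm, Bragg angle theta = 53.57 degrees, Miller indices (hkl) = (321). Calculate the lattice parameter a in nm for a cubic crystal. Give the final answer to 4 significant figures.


d = lambda / (2*sin(theta))
d = 0.1255 / (2*sin(53.57 deg))
d = 0.0779907 nm
a = d * sqrt(h^2+k^2+l^2) = 0.0779907 * sqrt(14)
a = 0.2918 nm


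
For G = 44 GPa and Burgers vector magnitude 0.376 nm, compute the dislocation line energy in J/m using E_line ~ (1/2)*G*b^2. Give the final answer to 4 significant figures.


E = G*b^2/2
b = 0.376 nm = 3.76e-10 m
G = 44 GPa = 4.4e+10 Pa
E = 0.5 * 4.4e+10 * (3.76e-10)^2
E = 3.11e-09 J/m


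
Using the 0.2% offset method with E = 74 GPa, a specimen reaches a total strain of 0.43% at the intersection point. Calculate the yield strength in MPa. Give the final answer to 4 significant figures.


Offset strain = 0.002
Elastic strain at yield = total_strain - offset = 4.3e-03 - 0.002 = 2.3e-03
sigma_y = E * elastic_strain = 74000 * 2.3e-03
sigma_y = 170.2 MPa


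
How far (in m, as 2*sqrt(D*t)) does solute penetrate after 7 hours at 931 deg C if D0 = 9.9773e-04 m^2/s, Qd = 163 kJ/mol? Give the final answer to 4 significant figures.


Step 1: D = D0 * exp(-Qd/(R*T))
T = 1204.15 K
D = 9.9773e-04 * exp(-163e3 / (8.314 * 1204.15)) = 8.47238e-11 m^2/s
Step 2: L = 2*sqrt(D*t)
t = 7 h = 25200 s
L = 2*sqrt(8.47238e-11 * 25200) = 2.922e-03 m


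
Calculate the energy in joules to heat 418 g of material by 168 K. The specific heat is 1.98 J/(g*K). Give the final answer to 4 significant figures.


Q = m * cp * dT
Q = 418 * 1.98 * 168
Q = 139000 J


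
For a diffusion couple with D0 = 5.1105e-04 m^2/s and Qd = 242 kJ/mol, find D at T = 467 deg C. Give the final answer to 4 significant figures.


D = D0 * exp(-Qd / (R*T))
T = 740.15 K
D = 5.1105e-04 * exp(-242e3 / (8.314 * 740.15))
D = 4.258e-21 m^2/s


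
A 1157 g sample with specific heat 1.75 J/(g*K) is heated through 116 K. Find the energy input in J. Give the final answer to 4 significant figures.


Q = m * cp * dT
Q = 1157 * 1.75 * 116
Q = 234900 J


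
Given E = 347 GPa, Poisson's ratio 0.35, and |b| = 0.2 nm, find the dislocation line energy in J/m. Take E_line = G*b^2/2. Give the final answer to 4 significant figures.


Step 1: G = E / (2*(1+nu))
G = 347 / (2*(1+0.35)) = 128.519 GPa = 1.28519e+11 Pa
Step 2: E_line = G*b^2/2
b = 0.2 nm = 2e-10 m
E_line = 0.5 * 1.28519e+11 * (2e-10)^2 = 2.57e-09 J/m


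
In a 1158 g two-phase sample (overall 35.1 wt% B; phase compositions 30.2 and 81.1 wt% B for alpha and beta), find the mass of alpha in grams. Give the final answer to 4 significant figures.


f_alpha = (C_beta - C0) / (C_beta - C_alpha)
f_alpha = (81.1 - 35.1) / (81.1 - 30.2) = 0.903733
m_alpha = f_alpha * m_total = 0.903733 * 1158 = 1047 g


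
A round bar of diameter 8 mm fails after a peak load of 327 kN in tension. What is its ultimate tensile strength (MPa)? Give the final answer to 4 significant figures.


A0 = pi*(d/2)^2 = pi*(8/2)^2 = 50.2655 mm^2
UTS = F_max / A0 = 327*1000 / 50.2655
UTS = 6505 MPa


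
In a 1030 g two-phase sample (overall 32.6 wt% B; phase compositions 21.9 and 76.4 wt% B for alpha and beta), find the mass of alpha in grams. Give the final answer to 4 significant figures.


f_alpha = (C_beta - C0) / (C_beta - C_alpha)
f_alpha = (76.4 - 32.6) / (76.4 - 21.9) = 0.80367
m_alpha = f_alpha * m_total = 0.80367 * 1030 = 827.8 g


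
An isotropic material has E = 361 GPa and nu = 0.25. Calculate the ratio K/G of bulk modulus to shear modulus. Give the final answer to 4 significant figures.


G = E / (2*(1+nu))
G = 361 / (2*(1+0.25)) = 144.4 GPa
K = E / (3*(1-2*nu))
K = 361 / (3*(1-2*0.25)) = 240.667 GPa
K/G = 240.667 / 144.4 = 1.667


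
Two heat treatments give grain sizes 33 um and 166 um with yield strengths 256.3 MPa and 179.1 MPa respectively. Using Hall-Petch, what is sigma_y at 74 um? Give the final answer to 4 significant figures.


sigma_y = sigma0 + k / sqrt(d)
1/sqrt(d1) = 1/sqrt(3.3e-05) = 174.078;  1/sqrt(d2) = 77.6151
k = (sigma1 - sigma2) / (1/sqrt(d1) - 1/sqrt(d2)) = (256.3 - 179.1) / (174.078 - 77.6151) = 0.80031 MPa*m^0.5
sigma0 = sigma1 - k/sqrt(d1) = 256.3 - 0.80031*174.078 = 116.984 MPa
sigma_y(d3) = 116.984 + 0.80031 / sqrt(7.4e-05) = 210 MPa


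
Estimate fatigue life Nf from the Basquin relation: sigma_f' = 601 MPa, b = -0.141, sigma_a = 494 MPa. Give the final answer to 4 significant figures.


sigma_a = sigma_f' * (2*Nf)^b
2*Nf = (sigma_a / sigma_f')^(1/b)
2*Nf = (494 / 601)^(1/-0.141)
2*Nf = 4.01683
Nf = 2.008 cycles


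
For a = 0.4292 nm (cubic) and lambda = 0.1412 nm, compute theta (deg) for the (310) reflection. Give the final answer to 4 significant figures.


d = a / sqrt(h^2+k^2+l^2)
d = 0.4292 / sqrt(10) = 0.135725 nm
lambda = 2*d*sin(theta)  =>  sin(theta) = lambda / (2*d)
sin(theta) = 0.1412 / (2 * 0.135725) = 0.52017
theta = 31.34 deg


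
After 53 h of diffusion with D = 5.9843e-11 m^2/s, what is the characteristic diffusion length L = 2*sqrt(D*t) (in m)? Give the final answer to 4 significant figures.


t = 53 hr = 190800 s
Diffusion length = 2*sqrt(D*t)
= 2*sqrt(5.9843e-11 * 190800)
= 6.758e-03 m


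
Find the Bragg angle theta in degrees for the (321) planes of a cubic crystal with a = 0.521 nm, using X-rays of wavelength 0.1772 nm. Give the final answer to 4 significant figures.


d = a / sqrt(h^2+k^2+l^2)
d = 0.521 / sqrt(14) = 0.139243 nm
lambda = 2*d*sin(theta)  =>  sin(theta) = lambda / (2*d)
sin(theta) = 0.1772 / (2 * 0.139243) = 0.636297
theta = 39.52 deg


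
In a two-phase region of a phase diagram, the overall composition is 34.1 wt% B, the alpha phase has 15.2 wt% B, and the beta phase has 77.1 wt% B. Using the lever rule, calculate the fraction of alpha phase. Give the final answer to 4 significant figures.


f_alpha = (C_beta - C0) / (C_beta - C_alpha)
f_alpha = (77.1 - 34.1) / (77.1 - 15.2)
f_alpha = 0.6947


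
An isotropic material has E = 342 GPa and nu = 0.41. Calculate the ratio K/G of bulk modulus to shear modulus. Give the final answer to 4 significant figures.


G = E / (2*(1+nu))
G = 342 / (2*(1+0.41)) = 121.277 GPa
K = E / (3*(1-2*nu))
K = 342 / (3*(1-2*0.41)) = 633.333 GPa
K/G = 633.333 / 121.277 = 5.222


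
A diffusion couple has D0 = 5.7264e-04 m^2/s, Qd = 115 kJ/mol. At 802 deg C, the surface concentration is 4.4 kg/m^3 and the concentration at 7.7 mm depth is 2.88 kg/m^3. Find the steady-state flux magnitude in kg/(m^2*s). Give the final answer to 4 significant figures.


Step 1: D = D0 * exp(-Qd/(R*T))
T = 802 + 273.15 = 1075.15 K
D = 5.7264e-04 * exp(-115e3 / (8.314 * 1075.15)) = 1.48104e-09 m^2/s
Step 2: J = D * (C1 - C2) / dx
J = 1.48104e-09 * (4.4 - 2.88) / 7.7e-03
J = 2.924e-07 kg/(m^2*s)


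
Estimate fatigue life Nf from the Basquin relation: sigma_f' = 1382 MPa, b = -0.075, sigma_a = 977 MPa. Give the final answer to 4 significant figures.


sigma_a = sigma_f' * (2*Nf)^b
2*Nf = (sigma_a / sigma_f')^(1/b)
2*Nf = (977 / 1382)^(1/-0.075)
2*Nf = 101.901
Nf = 50.95 cycles


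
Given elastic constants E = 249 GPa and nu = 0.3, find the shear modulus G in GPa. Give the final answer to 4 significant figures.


G = E / (2*(1+nu))
G = 249 / (2*(1+0.3))
G = 95.77 GPa


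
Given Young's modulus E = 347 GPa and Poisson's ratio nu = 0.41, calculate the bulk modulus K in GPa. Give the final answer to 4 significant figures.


K = E / (3*(1-2*nu))
K = 347 / (3*(1-2*0.41))
K = 642.6 GPa


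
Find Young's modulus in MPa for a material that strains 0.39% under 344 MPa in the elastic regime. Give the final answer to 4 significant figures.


E = sigma / epsilon
epsilon = 0.39% = 3.9e-03
E = 344 / 3.9e-03
E = 88210 MPa


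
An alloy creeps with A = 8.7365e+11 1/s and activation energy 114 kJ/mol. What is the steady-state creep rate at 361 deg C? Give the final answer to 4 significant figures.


rate = A * exp(-Q / (R*T))
T = 361 + 273.15 = 634.15 K
rate = 8.7365e+11 * exp(-114e3 / (8.314 * 634.15))
rate = 355.5 1/s


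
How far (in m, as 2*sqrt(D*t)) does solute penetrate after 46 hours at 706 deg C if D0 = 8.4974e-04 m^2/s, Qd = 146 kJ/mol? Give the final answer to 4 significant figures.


Step 1: D = D0 * exp(-Qd/(R*T))
T = 979.15 K
D = 8.4974e-04 * exp(-146e3 / (8.314 * 979.15)) = 1.38151e-11 m^2/s
Step 2: L = 2*sqrt(D*t)
t = 46 h = 165600 s
L = 2*sqrt(1.38151e-11 * 165600) = 3.025e-03 m


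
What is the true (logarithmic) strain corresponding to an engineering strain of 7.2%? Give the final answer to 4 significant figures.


epsilon_true = ln(1 + epsilon_eng)
epsilon_true = ln(1 + 0.072)
epsilon_true = 0.06953


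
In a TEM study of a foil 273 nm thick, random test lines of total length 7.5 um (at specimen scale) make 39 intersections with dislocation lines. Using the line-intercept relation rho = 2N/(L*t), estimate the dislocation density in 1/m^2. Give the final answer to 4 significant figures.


rho = 2N / (L * t)
L = 7.5 um = 7.5e-06 m, t = 273 nm = 2.73e-07 m
rho = 2 * 39 / (7.5e-06 * 2.73e-07)
rho = 3.81e+13 1/m^2


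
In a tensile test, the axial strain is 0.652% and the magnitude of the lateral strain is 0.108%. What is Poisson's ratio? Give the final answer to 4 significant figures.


nu = -epsilon_lat / epsilon_axial
Lateral strain is contraction (negative), so using magnitudes:
nu = 0.108 / 0.652
nu = 0.1656


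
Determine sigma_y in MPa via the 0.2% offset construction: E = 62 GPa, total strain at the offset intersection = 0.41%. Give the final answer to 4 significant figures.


Offset strain = 0.002
Elastic strain at yield = total_strain - offset = 4.1e-03 - 0.002 = 2.1e-03
sigma_y = E * elastic_strain = 62000 * 2.1e-03
sigma_y = 130.2 MPa


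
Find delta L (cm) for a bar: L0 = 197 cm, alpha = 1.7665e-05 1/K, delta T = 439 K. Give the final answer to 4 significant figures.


dL = L0 * alpha * dT
dL = 197 * 1.7665e-05 * 439
dL = 1.528 cm


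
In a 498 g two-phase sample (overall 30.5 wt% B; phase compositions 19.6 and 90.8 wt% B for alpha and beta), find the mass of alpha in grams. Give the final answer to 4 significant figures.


f_alpha = (C_beta - C0) / (C_beta - C_alpha)
f_alpha = (90.8 - 30.5) / (90.8 - 19.6) = 0.84691
m_alpha = f_alpha * m_total = 0.84691 * 498 = 421.8 g


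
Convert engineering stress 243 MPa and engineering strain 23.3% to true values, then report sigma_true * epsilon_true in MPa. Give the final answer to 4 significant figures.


sigma_true = sigma_eng * (1 + epsilon_eng)
sigma_true = 243 * (1 + 0.233) = 299.619 MPa
epsilon_true = ln(1 + epsilon_eng)
epsilon_true = ln(1 + 0.233) = 0.20945
sigma_true * epsilon_true = 299.619 * 0.20945 = 62.76 MPa


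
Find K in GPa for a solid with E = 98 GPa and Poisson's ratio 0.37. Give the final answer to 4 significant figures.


K = E / (3*(1-2*nu))
K = 98 / (3*(1-2*0.37))
K = 125.6 GPa


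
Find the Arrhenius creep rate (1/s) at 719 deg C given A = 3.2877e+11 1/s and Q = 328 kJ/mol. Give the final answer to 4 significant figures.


rate = A * exp(-Q / (R*T))
T = 719 + 273.15 = 992.15 K
rate = 3.2877e+11 * exp(-328e3 / (8.314 * 992.15))
rate = 1.769e-06 1/s


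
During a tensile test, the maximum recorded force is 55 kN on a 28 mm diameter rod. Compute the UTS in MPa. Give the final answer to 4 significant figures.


A0 = pi*(d/2)^2 = pi*(28/2)^2 = 615.752 mm^2
UTS = F_max / A0 = 55*1000 / 615.752
UTS = 89.32 MPa


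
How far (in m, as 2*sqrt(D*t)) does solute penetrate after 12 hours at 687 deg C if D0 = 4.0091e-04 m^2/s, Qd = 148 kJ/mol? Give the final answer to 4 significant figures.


Step 1: D = D0 * exp(-Qd/(R*T))
T = 960.15 K
D = 4.0091e-04 * exp(-148e3 / (8.314 * 960.15)) = 3.55774e-12 m^2/s
Step 2: L = 2*sqrt(D*t)
t = 12 h = 43200 s
L = 2*sqrt(3.55774e-12 * 43200) = 7.841e-04 m


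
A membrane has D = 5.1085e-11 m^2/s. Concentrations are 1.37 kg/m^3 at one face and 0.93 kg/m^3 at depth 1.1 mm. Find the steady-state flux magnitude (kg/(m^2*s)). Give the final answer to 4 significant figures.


J = -D * (dC/dx) = D * (C1 - C2) / dx
J = 5.1085e-11 * (1.37 - 0.93) / 1.1e-03
J = 2.043e-08 kg/(m^2*s)


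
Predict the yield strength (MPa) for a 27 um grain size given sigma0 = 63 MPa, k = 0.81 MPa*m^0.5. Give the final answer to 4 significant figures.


sigma_y = sigma0 + k / sqrt(d)
d = 27 um = 2.7e-05 m
sigma_y = 63 + 0.81 / sqrt(2.7e-05)
sigma_y = 218.9 MPa


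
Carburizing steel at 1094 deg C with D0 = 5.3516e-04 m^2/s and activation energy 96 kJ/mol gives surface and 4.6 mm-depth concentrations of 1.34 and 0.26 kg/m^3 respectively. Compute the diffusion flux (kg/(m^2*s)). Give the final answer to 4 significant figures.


Step 1: D = D0 * exp(-Qd/(R*T))
T = 1094 + 273.15 = 1367.15 K
D = 5.3516e-04 * exp(-96e3 / (8.314 * 1367.15)) = 1.14943e-07 m^2/s
Step 2: J = D * (C1 - C2) / dx
J = 1.14943e-07 * (1.34 - 0.26) / 4.6e-03
J = 2.699e-05 kg/(m^2*s)


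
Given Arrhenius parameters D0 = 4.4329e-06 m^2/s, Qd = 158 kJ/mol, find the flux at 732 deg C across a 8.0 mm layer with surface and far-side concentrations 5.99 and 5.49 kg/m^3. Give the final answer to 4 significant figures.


Step 1: D = D0 * exp(-Qd/(R*T))
T = 732 + 273.15 = 1005.15 K
D = 4.4329e-06 * exp(-158e3 / (8.314 * 1005.15)) = 2.72649e-14 m^2/s
Step 2: J = D * (C1 - C2) / dx
J = 2.72649e-14 * (5.99 - 5.49) / 8e-03
J = 1.704e-12 kg/(m^2*s)


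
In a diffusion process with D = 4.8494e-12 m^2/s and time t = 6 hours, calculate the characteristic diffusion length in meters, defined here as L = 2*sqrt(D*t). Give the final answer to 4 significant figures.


t = 6 hr = 21600 s
Diffusion length = 2*sqrt(D*t)
= 2*sqrt(4.8494e-12 * 21600)
= 6.473e-04 m


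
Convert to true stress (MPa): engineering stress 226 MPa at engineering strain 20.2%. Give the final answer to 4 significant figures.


sigma_true = sigma_eng * (1 + epsilon_eng)
sigma_true = 226 * (1 + 0.202)
sigma_true = 271.7 MPa


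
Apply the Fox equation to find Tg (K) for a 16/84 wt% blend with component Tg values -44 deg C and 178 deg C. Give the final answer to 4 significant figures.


1/Tg = w1/Tg1 + w2/Tg2 (in Kelvin)
Tg1 = 229.15 K, Tg2 = 451.15 K
1/Tg = 0.16/229.15 + 0.84/451.15
Tg = 390.6 K


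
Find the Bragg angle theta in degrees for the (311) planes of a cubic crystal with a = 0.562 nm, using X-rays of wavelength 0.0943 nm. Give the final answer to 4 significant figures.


d = a / sqrt(h^2+k^2+l^2)
d = 0.562 / sqrt(11) = 0.169449 nm
lambda = 2*d*sin(theta)  =>  sin(theta) = lambda / (2*d)
sin(theta) = 0.0943 / (2 * 0.169449) = 0.278254
theta = 16.16 deg


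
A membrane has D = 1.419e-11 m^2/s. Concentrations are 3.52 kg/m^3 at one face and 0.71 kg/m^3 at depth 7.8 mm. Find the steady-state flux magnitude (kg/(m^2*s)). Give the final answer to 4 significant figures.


J = -D * (dC/dx) = D * (C1 - C2) / dx
J = 1.419e-11 * (3.52 - 0.71) / 7.8e-03
J = 5.112e-09 kg/(m^2*s)


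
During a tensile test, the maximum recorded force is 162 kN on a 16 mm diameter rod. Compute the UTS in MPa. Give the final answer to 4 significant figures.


A0 = pi*(d/2)^2 = pi*(16/2)^2 = 201.062 mm^2
UTS = F_max / A0 = 162*1000 / 201.062
UTS = 805.7 MPa


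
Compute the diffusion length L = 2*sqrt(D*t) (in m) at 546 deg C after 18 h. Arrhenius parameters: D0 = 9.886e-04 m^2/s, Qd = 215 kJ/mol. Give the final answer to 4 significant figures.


Step 1: D = D0 * exp(-Qd/(R*T))
T = 819.15 K
D = 9.886e-04 * exp(-215e3 / (8.314 * 819.15)) = 1.92596e-17 m^2/s
Step 2: L = 2*sqrt(D*t)
t = 18 h = 64800 s
L = 2*sqrt(1.92596e-17 * 64800) = 2.234e-06 m


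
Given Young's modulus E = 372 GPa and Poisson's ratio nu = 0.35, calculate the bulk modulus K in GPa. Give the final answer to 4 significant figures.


K = E / (3*(1-2*nu))
K = 372 / (3*(1-2*0.35))
K = 413.3 GPa


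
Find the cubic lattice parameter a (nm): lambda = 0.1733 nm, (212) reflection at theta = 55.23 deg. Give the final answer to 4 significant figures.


d = lambda / (2*sin(theta))
d = 0.1733 / (2*sin(55.23 deg))
d = 0.105484 nm
a = d * sqrt(h^2+k^2+l^2) = 0.105484 * sqrt(9)
a = 0.3165 nm


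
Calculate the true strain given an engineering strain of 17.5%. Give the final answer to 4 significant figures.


epsilon_true = ln(1 + epsilon_eng)
epsilon_true = ln(1 + 0.175)
epsilon_true = 0.1613


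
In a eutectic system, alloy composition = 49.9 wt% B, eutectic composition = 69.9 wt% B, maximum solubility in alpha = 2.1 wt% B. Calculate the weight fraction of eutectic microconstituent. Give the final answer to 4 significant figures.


f_primary = (C_e - C0) / (C_e - C_alpha_max)
f_primary = (69.9 - 49.9) / (69.9 - 2.1)
f_primary = 0.294985
f_eutectic = 1 - 0.294985 = 0.705


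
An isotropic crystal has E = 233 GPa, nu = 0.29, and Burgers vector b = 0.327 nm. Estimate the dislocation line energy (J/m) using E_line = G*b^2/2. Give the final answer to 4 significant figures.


Step 1: G = E / (2*(1+nu))
G = 233 / (2*(1+0.29)) = 90.3101 GPa = 9.03101e+10 Pa
Step 2: E_line = G*b^2/2
b = 0.327 nm = 3.27e-10 m
E_line = 0.5 * 9.03101e+10 * (3.27e-10)^2 = 4.828e-09 J/m


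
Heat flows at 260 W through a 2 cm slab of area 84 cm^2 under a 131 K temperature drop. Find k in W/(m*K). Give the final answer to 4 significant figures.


k = Q*L / (A*dT)
L = 0.02 m, A = 8.4e-03 m^2
k = 260 * 0.02 / (8.4e-03 * 131)
k = 4.726 W/(m*K)


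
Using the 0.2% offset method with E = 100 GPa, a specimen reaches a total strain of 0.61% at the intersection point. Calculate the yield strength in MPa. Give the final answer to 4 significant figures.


Offset strain = 0.002
Elastic strain at yield = total_strain - offset = 6.1e-03 - 0.002 = 4.1e-03
sigma_y = E * elastic_strain = 100000 * 4.1e-03
sigma_y = 410 MPa


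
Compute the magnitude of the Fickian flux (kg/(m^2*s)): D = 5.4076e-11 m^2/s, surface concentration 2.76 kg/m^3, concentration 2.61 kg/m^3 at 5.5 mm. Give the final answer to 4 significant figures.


J = -D * (dC/dx) = D * (C1 - C2) / dx
J = 5.4076e-11 * (2.76 - 2.61) / 5.5e-03
J = 1.475e-09 kg/(m^2*s)


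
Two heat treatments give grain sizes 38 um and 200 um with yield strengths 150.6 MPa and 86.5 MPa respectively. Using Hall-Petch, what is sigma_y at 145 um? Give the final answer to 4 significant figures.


sigma_y = sigma0 + k / sqrt(d)
1/sqrt(d1) = 1/sqrt(3.8e-05) = 162.221;  1/sqrt(d2) = 70.7107
k = (sigma1 - sigma2) / (1/sqrt(d1) - 1/sqrt(d2)) = (150.6 - 86.5) / (162.221 - 70.7107) = 0.700464 MPa*m^0.5
sigma0 = sigma1 - k/sqrt(d1) = 150.6 - 0.700464*162.221 = 36.9697 MPa
sigma_y(d3) = 36.9697 + 0.700464 / sqrt(1.45e-04) = 95.14 MPa


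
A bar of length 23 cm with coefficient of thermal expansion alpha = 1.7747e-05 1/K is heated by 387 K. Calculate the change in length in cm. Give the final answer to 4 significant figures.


dL = L0 * alpha * dT
dL = 23 * 1.7747e-05 * 387
dL = 0.158 cm


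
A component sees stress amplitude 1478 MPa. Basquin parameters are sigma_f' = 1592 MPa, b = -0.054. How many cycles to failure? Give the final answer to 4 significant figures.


sigma_a = sigma_f' * (2*Nf)^b
2*Nf = (sigma_a / sigma_f')^(1/b)
2*Nf = (1478 / 1592)^(1/-0.054)
2*Nf = 3.95883
Nf = 1.979 cycles


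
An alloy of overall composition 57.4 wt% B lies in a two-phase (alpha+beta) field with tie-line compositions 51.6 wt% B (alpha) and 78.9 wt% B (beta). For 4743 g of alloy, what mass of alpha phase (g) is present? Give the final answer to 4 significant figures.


f_alpha = (C_beta - C0) / (C_beta - C_alpha)
f_alpha = (78.9 - 57.4) / (78.9 - 51.6) = 0.787546
m_alpha = f_alpha * m_total = 0.787546 * 4743 = 3735 g


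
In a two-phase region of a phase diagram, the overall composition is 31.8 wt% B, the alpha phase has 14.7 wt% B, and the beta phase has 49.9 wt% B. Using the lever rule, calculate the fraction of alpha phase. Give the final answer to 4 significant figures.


f_alpha = (C_beta - C0) / (C_beta - C_alpha)
f_alpha = (49.9 - 31.8) / (49.9 - 14.7)
f_alpha = 0.5142


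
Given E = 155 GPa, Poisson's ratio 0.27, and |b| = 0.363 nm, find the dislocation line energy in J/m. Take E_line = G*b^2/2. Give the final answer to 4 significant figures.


Step 1: G = E / (2*(1+nu))
G = 155 / (2*(1+0.27)) = 61.0236 GPa = 6.10236e+10 Pa
Step 2: E_line = G*b^2/2
b = 0.363 nm = 3.63e-10 m
E_line = 0.5 * 6.10236e+10 * (3.63e-10)^2 = 4.021e-09 J/m


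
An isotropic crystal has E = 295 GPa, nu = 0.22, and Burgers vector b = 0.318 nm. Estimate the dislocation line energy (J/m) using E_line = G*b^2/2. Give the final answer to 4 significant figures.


Step 1: G = E / (2*(1+nu))
G = 295 / (2*(1+0.22)) = 120.902 GPa = 1.20902e+11 Pa
Step 2: E_line = G*b^2/2
b = 0.318 nm = 3.18e-10 m
E_line = 0.5 * 1.20902e+11 * (3.18e-10)^2 = 6.113e-09 J/m
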